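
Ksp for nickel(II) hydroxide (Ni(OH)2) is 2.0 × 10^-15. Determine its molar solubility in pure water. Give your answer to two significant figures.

Ni(OH)2(s) <=> Ni^2+ + 2 OH^-
Ksp = [Ni^2+][OH^-]^2
If s mol/L of Ni(OH)2 dissolves, [Ni^2+] = s and [OH^-] = 2s.
Ksp = s(2s)^2 = 4s^3
s^3 = 2.0 × 10^-15 / 4, so s = 7.9 x 10^-6 M

s ≈ 7.9 × 10^-6 M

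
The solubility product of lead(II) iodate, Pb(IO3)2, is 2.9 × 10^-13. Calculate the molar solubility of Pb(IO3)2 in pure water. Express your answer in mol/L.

Pb(IO3)2(s) ⇌ Pb^2+(aq) + 2 IO3^-(aq)
Ksp = [Pb^2+][IO3^-]^2
For each mole of Pb(IO3)2 that dissolves: [Pb^2+] = s, [IO3^-] = 2s.
So Ksp = s × (2s)^2 = 4s^3
Solving, s = (2.9 × 10^-13/4)^(1/3) = 4.2 x 10^-5 M

4.2 × 10^-5 M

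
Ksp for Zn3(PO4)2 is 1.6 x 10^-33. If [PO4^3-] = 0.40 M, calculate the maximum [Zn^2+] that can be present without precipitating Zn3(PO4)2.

[Zn^2+] ≈ 2.2 × 10^-11 M

Zn3(PO4)2(s) <=> 3 Zn^2+ + 2 PO4^3-
Ksp = [Zn^2+]^3[PO4^3-]^2
Precipitation begins when Q = Ksp. With [PO4^3-] = 0.40 M:
1.6 x 10^-33 = (0.40)^2 × [Zn^2+]^3
[Zn^2+] = (1.6 x 10^-33 / 1.60 x 10^-1)^(1/3) = 2.2 × 10^-11 M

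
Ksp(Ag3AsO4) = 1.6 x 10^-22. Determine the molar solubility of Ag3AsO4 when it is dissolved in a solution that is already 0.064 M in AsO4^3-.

s = 4.5 × 10^-8 M

Ag3AsO4(s) ⇌ 3 Ag^+ + AsO4^3-
Ksp = [Ag^+]^3[AsO4^3-]
If s mol/L dissolves here, [Ag^+] = 3s, [AsO4^3-] = 0.064 + s ≈ 0.064 (Ksp is small, so little additional dissolves).
Ksp ≈ (3s)^3 × 0.064
s = 4.5 × 10^-8 M
Check: s = 4.5 x 10^-8 ≪ 0.064, so the approximation is valid.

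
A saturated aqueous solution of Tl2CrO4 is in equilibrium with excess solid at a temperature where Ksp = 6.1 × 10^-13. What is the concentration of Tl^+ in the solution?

[Tl^+] ≈ 1.1 x 10^-4 M

Tl2CrO4(s) <=> 2 Tl^+(aq) + CrO4^2-(aq)
Ksp = [Tl^+]^2[CrO4^2-]
Let s = molar solubility. Then [Tl^+] = 2s and [CrO4^2-] = s.
So Ksp = (2s)^2 × s = 4s^3
s^3 = 6.1 × 10^-13 / 4, so s = 5.34 × 10^-5 M
[Tl^+] = 2s = 1.1 x 10^-4 M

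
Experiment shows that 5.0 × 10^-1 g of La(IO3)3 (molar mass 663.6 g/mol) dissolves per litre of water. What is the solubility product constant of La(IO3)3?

Molar solubility s = (5.0 × 10^-1 g/L) / (663.6 g/mol) = 7.53 × 10^-4 M.
La(IO3)3(s) ⇌ La^3+ + 3 IO3^-
With molar solubility s: [La^3+] = s, [IO3^-] = 3s.
Ksp = [La^3+][IO3^-]^3
So Ksp = s × (3s)^3 = 27s^4
Ksp = 27 × (7.53 × 10^-4)^4 = 8.7 × 10^-12

Ksp ≈ 8.7e-12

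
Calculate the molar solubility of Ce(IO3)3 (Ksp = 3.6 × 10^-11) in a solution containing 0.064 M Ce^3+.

2.8 × 10^-4 M

Ce(IO3)3(s) ⇌ Ce^3+ + 3 IO3^-
Ksp = [Ce^3+][IO3^-]^3
If s mol/L dissolves here, [Ce^3+] = 0.064 + s ≈ 0.064, [IO3^-] = 3s (common-ion effect: Ce^3+ is already 0.064 M).
Ksp ≈ 0.064 × (3s)^3
s = 2.8 × 10^-4 M
Check: s = 2.8 × 10^-4 ≪ 0.064, so the approximation is valid.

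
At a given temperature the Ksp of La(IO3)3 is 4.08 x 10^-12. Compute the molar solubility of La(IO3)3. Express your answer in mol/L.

La(IO3)3(s) <=> La^3+(aq) + 3 IO3^-(aq)
Ksp = [La^3+][IO3^-]^3
Let s = molar solubility. Then [La^3+] = s and [IO3^-] = 3s.
Substituting: Ksp = s(3s)^3 = 27s^4
Solving, s = (4.08 x 10^-12/27)^(1/4) = 6.23 x 10^-4 M

s = 6.23e-4 M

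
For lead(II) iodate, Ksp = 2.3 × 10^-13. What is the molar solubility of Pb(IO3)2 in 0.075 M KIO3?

s ≈ 4.1 × 10^-11 M

Pb(IO3)2(s) ⇌ Pb^2+(aq) + 2 IO3^-(aq)
Ksp = [Pb^2+][IO3^-]^2
If s mol/L dissolves here, [Pb^2+] = s, [IO3^-] = 0.075 + 2s ≈ 0.075 (common-ion effect: IO3^- is already 0.075 M).
Ksp ≈ s × (0.075)^2
s = 4.1 x 10^-11 M
Check: 2s = 8.2 x 10^-11 ≪ 0.075, so the approximation is valid.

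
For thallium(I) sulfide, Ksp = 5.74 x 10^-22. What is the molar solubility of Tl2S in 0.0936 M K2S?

Tl2S(s) ⇌ 2 Tl^+ + S^2-
Ksp = [Tl^+]^2[S^2-]
Let s be the molar solubility in this solution. [Tl^+] = 2s, [S^2-] = 0.0936 + s ≈ 0.0936 (common-ion effect: S^2- is already 0.0936 M).
Ksp ≈ (2s)^2 × 0.0936
s = 3.92 x 10^-11 M
Check: s = 3.9 x 10^-11 ≪ 0.0936, so the approximation is valid.

s = 3.92 × 10^-11 M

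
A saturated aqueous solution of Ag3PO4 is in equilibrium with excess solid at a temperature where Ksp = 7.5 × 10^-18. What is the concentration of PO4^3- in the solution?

[PO4^3-] = 2.3 × 10^-5 M

Ag3PO4(s) ⇌ 3 Ag^+ + PO4^3-
Ksp = [Ag^+]^3[PO4^3-]
For each mole of Ag3PO4 that dissolves: [Ag^+] = 3s, [PO4^3-] = s.
Ksp = (3s)^3s = 27s^4
s = (7.5 × 10^-18 / 27)^(1/4) = 2.30 × 10^-5 M
[PO4^3-] = s = 2.3 × 10^-5 M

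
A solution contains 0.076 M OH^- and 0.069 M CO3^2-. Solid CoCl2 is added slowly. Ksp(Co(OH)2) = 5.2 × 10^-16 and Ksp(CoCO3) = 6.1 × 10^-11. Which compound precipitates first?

Each salt begins to precipitate when Q = Ksp, i.e. when [Co^2+] reaches its threshold.
For Co(OH)2: 5.2 × 10^-16 = (0.076)^2 × [Co^2+]  ⇒  [Co^2+] = 9.0 x 10^-14 M.
For CoCO3: 6.1 × 10^-11 = 0.069 × [Co^2+]  ⇒  [Co^2+] = 8.8 × 10^-10 M.
The salt with the lower threshold [Co^2+] precipitates first: Co(OH)2.

Co(OH)2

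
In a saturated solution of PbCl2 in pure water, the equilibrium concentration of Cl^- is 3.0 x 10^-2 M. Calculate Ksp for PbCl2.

PbCl2(s) ⇌ Pb^2+(aq) + 2 Cl^-(aq)
Stoichiometry gives [Pb^2+] = (1/2)[Cl^-] = 1.50 x 10^-2 M.
Ksp = [Pb^2+][Cl^-]^2
Ksp = 1.50 × 10^-2 × (3.0 × 10^-2)^2 = 1.4 × 10^-5

Ksp ≈ 1.4e-5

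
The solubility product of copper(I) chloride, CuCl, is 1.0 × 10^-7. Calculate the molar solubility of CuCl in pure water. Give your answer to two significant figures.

s ≈ 3.2 × 10^-4 M

CuCl(s) <=> Cu^+(aq) + Cl^-(aq)
Ksp = [Cu^+][Cl^-]
If s mol/L of CuCl dissolves, [Cu^+] = s and [Cl^-] = s.
Ksp = s^2
s = (1.0 × 10^-7)^(1/2) = 3.2 × 10^-4 M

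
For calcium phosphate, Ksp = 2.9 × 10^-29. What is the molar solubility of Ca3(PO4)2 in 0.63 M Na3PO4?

Ca3(PO4)2(s) <=> 3 Ca^2+(aq) + 2 PO4^3-(aq)
Ksp = [Ca^2+]^3[PO4^3-]^2
Let s = moles of Ca3(PO4)2 that dissolve per litre. [Ca^2+] = 3s, [PO4^3-] = 0.63 + 2s ≈ 0.63 (Ksp is small, so little additional dissolves).
Ksp ≈ (3s)^3 × (0.63)^2
s = 1.4 × 10^-10 M
Check: 2s = 2.8 × 10^-10 ≪ 0.63, so the approximation is valid.

s ≈ 1.4 x 10^-10 M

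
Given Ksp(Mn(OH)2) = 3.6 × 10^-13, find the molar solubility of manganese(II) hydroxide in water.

Mn(OH)2(s) ⇌ Mn^2+ + 2 OH^-
Ksp = [Mn^2+][OH^-]^2
If s mol/L of Mn(OH)2 dissolves, [Mn^2+] = s and [OH^-] = 2s.
So Ksp = s × (2s)^2 = 4s^3
s = (3.6 × 10^-13 / 4)^(1/3) = 4.5 × 10^-5 M

4.5e-5 M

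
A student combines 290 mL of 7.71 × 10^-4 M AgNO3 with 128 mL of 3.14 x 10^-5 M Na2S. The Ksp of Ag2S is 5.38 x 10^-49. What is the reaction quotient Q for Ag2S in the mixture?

2.75 × 10^-12

Total volume = 290 + 128 = 418 mL.
[Ag^+] = 7.71 × 10^-4 × (290/418) = 5.349 × 10^-4 M
[S^2-] = 3.14 × 10^-5 × (128/418) = 9.615 x 10^-6 M
Ag2S(s) <=> 2 Ag^+ + S^2-, so Q = [Ag^+]^2[S^2-]
Q = (5.349 x 10^-4)^2(9.615 × 10^-6) = 2.75 x 10^-12
Q > Ksp, so Ag2S will precipitate.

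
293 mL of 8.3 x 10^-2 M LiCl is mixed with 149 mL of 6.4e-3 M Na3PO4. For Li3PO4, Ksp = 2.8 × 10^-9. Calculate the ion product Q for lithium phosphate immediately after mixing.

Total volume = 293 + 149 = 442 mL.
[Li^+] = 8.3 × 10^-2 × (293/442) = 5.50 × 10^-2 M
[PO4^3-] = 6.4 × 10^-3 × (149/442) = 2.16 × 10^-3 M
Li3PO4(s) ⇌ 3 Li^+(aq) + PO4^3-(aq), so Q = [Li^+]^3[PO4^3-]
Q = (5.50 × 10^-2)^3(2.16 x 10^-3) = 3.6 × 10^-7
Q > Ksp, so Li3PO4 will precipitate.

Q = 3.6 × 10^-7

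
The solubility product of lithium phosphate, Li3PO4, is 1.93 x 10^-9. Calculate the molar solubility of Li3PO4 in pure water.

Li3PO4(s) ⇌ 3 Li^+ + PO4^3-
Ksp = [Li^+]^3[PO4^3-]
With molar solubility s: [Li^+] = 3s, [PO4^3-] = s.
Substituting: Ksp = (3s)^3s = 27s^4
s^4 = 1.93 x 10^-9 / 27, so s = 2.91 × 10^-3 M

2.91 × 10^-3 M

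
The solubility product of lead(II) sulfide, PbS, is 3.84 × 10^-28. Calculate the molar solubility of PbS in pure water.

s ≈ 1.96 × 10^-14 M

PbS(s) ⇌ Pb^2+ + S^2-
Ksp = [Pb^2+][S^2-]
Let s = molar solubility. Then [Pb^2+] = s and [S^2-] = s.
Ksp = (s)(s) = s^2
s = (3.84 × 10^-28)^(1/2) = 1.96 x 10^-14 M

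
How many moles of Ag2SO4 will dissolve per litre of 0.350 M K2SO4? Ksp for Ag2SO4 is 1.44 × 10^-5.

s ≈ 3.21 x 10^-3 M

Ag2SO4(s) ⇌ 2 Ag^+ + SO4^2-
Ksp = [Ag^+]^2[SO4^2-]
Let s be the molar solubility in this solution. [Ag^+] = 2s, [SO4^2-] = 0.350 + s ≈ 0.350 (since SO4^2- from K2SO4 dominates).
Ksp ≈ (2s)^2 × 0.350
s = 3.21 × 10^-3 M
Check: s = 3.2 × 10^-3 ≪ 0.350, so the approximation is valid.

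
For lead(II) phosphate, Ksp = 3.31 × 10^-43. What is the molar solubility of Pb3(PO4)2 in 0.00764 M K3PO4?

5.94 x 10^-14 M

Pb3(PO4)2(s) ⇌ 3 Pb^2+ + 2 PO4^3-
Ksp = [Pb^2+]^3[PO4^3-]^2
Let s = moles of Pb3(PO4)2 that dissolve per litre. [Pb^2+] = 3s, [PO4^3-] = 0.00764 + 2s ≈ 0.00764 (since PO4^3- from K3PO4 dominates).
Ksp ≈ (3s)^3 × (0.00764)^2
s = 5.94 × 10^-14 M
Check: 2s = 1.2 × 10^-13 ≪ 0.00764, so the approximation is valid.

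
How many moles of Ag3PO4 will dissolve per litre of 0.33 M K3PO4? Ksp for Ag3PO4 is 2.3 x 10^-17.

s = 1.4 × 10^-6 M

Ag3PO4(s) ⇌ 3 Ag^+(aq) + PO4^3-(aq)
Ksp = [Ag^+]^3[PO4^3-]
Let s be the molar solubility in this solution. [Ag^+] = 3s, [PO4^3-] = 0.33 + s ≈ 0.33 (Ksp is small, so little additional dissolves).
Ksp ≈ (3s)^3 × 0.33
s = 1.4 × 10^-6 M
Check: s = 1.4 × 10^-6 ≪ 0.33, so the approximation is valid.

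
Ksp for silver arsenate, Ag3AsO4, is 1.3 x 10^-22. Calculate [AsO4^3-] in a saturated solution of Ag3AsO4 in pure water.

Ag3AsO4(s) ⇌ 3 Ag^+(aq) + AsO4^3-(aq)
Ksp = [Ag^+]^3[AsO4^3-]
With molar solubility s: [Ag^+] = 3s, [AsO4^3-] = s.
So Ksp = (3s)^3 × s = 27s^4
s^4 = 1.3 x 10^-22 / 27, so s = 1.48 × 10^-6 M
[AsO4^3-] = s = 1.5 × 10^-6 M

[AsO4^3-] ≈ 1.5 × 10^-6 M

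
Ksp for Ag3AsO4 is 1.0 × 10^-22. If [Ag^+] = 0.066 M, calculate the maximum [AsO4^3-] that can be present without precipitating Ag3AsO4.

3.5 × 10^-19 M

Ag3AsO4(s) <=> 3 Ag^+ + AsO4^3-
Ksp = [Ag^+]^3[AsO4^3-]
Precipitation begins when Q = Ksp. With [Ag^+] = 0.066 M:
1.0 × 10^-22 = (0.066)^3 × [AsO4^3-]
[AsO4^3-] = (1.0 × 10^-22 / 2.87 x 10^-4) = 3.5 × 10^-19 M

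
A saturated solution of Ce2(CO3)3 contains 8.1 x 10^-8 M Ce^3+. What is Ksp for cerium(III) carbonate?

Ksp = 1.2 × 10^-35

Ce2(CO3)3(s) ⇌ 2 Ce^3+ + 3 CO3^2-
Stoichiometry gives [CO3^2-] = (3/2)[Ce^3+] = 1.22 × 10^-7 M.
Ksp = [Ce^3+]^2[CO3^2-]^3
Ksp = (8.1 × 10^-8)^2 × (1.22 × 10^-7)^3 = 1.2 × 10^-35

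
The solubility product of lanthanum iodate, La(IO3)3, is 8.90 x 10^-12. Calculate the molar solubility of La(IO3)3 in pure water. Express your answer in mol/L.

La(IO3)3(s) ⇌ La^3+ + 3 IO3^-
Ksp = [La^3+][IO3^-]^3
For each mole of La(IO3)3 that dissolves: [La^3+] = s, [IO3^-] = 3s.
Substituting: Ksp = s(3s)^3 = 27s^4
Solving, s = (8.90 x 10^-12/27)^(1/4) = 7.58 × 10^-4 M

s ≈ 7.58 × 10^-4 M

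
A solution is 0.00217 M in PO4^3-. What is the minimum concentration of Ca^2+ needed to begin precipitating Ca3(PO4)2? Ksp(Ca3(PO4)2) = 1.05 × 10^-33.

Ca3(PO4)2(s) ⇌ 3 Ca^2+(aq) + 2 PO4^3-(aq)
Ksp = [Ca^2+]^3[PO4^3-]^2
Precipitation begins when Q = Ksp. With [PO4^3-] = 0.00217 M:
1.05 × 10^-33 = (0.00217)^2 × [Ca^2+]^3
[Ca^2+] = (1.05 × 10^-33 / 4.709 × 10^-6)^(1/3) = 6.06 × 10^-10 M

[Ca^2+] = 6.06e-10 M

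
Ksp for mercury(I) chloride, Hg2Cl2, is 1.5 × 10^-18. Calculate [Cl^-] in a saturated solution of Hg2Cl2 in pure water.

Hg2Cl2(s) ⇌ Hg2^2+(aq) + 2 Cl^-(aq)
Ksp = [Hg2^2+][Cl^-]^2
With molar solubility s: [Hg2^2+] = s, [Cl^-] = 2s.
Ksp = s(2s)^2 = 4s^3
s = (1.5 × 10^-18 / 4)^(1/3) = 7.21 x 10^-7 M
[Cl^-] = 2s = 1.4 x 10^-6 M

[Cl^-] ≈ 1.4 × 10^-6 M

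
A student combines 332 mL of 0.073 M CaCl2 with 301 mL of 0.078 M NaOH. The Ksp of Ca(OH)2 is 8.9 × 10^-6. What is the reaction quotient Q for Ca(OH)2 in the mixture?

Total volume = 332 + 301 = 633 mL.
[Ca^2+] = 7.3 x 10^-2 × (332/633) = 3.83 x 10^-2 M
[OH^-] = 7.8 × 10^-2 × (301/633) = 3.71 × 10^-2 M
Ca(OH)2(s) <=> Ca^2+(aq) + 2 OH^-(aq), so Q = [Ca^2+][OH^-]^2
Q = (3.83 × 10^-2)(3.71 × 10^-2)^2 = 5.3 x 10^-5
Q > Ksp, so Ca(OH)2 will precipitate.

5.3 × 10^-5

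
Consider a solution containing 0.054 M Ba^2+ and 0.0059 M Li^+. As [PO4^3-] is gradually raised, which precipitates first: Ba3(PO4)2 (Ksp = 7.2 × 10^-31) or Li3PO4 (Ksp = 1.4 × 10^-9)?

Precipitation of each salt starts when its ion product equals its Ksp.
For Ba3(PO4)2: 7.2 × 10^-31 = (0.054)^3 × [PO4^3-]^2  ⇒  [PO4^3-] = 6.8 × 10^-14 M.
For Li3PO4: 1.4 × 10^-9 = (0.0059)^3 × [PO4^3-]  ⇒  [PO4^3-] = 6.8 x 10^-3 M.
The salt with the lower threshold [PO4^3-] precipitates first: Ba3(PO4)2.

Ba3(PO4)2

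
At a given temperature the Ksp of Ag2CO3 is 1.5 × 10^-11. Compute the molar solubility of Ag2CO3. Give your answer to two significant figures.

s = 1.6 x 10^-4 M

Ag2CO3(s) ⇌ 2 Ag^+(aq) + CO3^2-(aq)
Ksp = [Ag^+]^2[CO3^2-]
Let s = molar solubility. Then [Ag^+] = 2s and [CO3^2-] = s.
So Ksp = (2s)^2 × s = 4s^3
Solving, s = (1.5 × 10^-11/4)^(1/3) = 1.6 × 10^-4 M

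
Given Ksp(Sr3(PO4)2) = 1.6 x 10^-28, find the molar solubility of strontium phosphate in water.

Sr3(PO4)2(s) ⇌ 3 Sr^2+(aq) + 2 PO4^3-(aq)
Ksp = [Sr^2+]^3[PO4^3-]^2
For each mole of Sr3(PO4)2 that dissolves: [Sr^2+] = 3s, [PO4^3-] = 2s.
So Ksp = (3s)^3 × (2s)^2 = 108s^5
s^5 = 1.6 x 10^-28 / 108, so s = 1.1 × 10^-6 M

1.1 x 10^-6 M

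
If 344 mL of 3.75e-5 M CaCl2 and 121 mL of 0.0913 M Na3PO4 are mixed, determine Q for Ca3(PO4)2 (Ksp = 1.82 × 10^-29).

1.21 × 10^-17

Total volume = 344 + 121 = 465 mL.
[Ca^2+] = 3.75 × 10^-5 × (344/465) = 2.774 x 10^-5 M
[PO4^3-] = 9.13 × 10^-2 × (121/465) = 2.376 × 10^-2 M
Ca3(PO4)2(s) ⇌ 3 Ca^2+(aq) + 2 PO4^3-(aq), so Q = [Ca^2+]^3[PO4^3-]^2
Q = (2.774 × 10^-5)^3(2.376 × 10^-2)^2 = 1.21 × 10^-17
Q > Ksp, so Ca3(PO4)2 will precipitate.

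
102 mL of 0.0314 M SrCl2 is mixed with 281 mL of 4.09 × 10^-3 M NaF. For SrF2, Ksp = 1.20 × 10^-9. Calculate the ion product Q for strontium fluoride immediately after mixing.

Total volume = 102 + 281 = 383 mL.
[Sr^2+] = 3.14 × 10^-2 × (102/383) = 8.362 x 10^-3 M
[F^-] = 4.09 x 10^-3 × (281/383) = 3.001 × 10^-3 M
SrF2(s) ⇌ Sr^2+(aq) + 2 F^-(aq), so Q = [Sr^2+][F^-]^2
Q = (8.362 x 10^-3)(3.001 × 10^-3)^2 = 7.53 x 10^-8
Q > Ksp, so SrF2 will precipitate.

Q = 7.53 x 10^-8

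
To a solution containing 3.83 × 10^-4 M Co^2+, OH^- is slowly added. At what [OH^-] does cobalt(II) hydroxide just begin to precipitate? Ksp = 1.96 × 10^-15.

Co(OH)2(s) <=> Co^2+(aq) + 2 OH^-(aq)
Ksp = [Co^2+][OH^-]^2
Precipitation begins when Q = Ksp. With [Co^2+] = 3.83 × 10^-4 M:
1.96 × 10^-15 = (3.83 × 10^-4) × [OH^-]^2
[OH^-] = (1.96 × 10^-15 / 3.83 × 10^-4)^(1/2) = 2.26 x 10^-6 M

2.26 × 10^-6 M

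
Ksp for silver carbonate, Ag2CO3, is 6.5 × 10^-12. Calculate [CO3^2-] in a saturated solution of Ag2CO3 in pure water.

Ag2CO3(s) ⇌ 2 Ag^+(aq) + CO3^2-(aq)
Ksp = [Ag^+]^2[CO3^2-]
If s mol/L of Ag2CO3 dissolves, [Ag^+] = 2s and [CO3^2-] = s.
Substituting: Ksp = (2s)^2s = 4s^3
s = (6.5 × 10^-12 / 4)^(1/3) = 1.18 x 10^-4 M
[CO3^2-] = s = 1.2 × 10^-4 M

[CO3^2-] ≈ 1.2e-4 M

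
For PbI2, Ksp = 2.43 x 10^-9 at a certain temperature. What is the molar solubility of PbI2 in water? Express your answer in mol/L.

8.47 x 10^-4 M

PbI2(s) ⇌ Pb^2+ + 2 I^-
Ksp = [Pb^2+][I^-]^2
If s mol/L of PbI2 dissolves, [Pb^2+] = s and [I^-] = 2s.
So Ksp = s × (2s)^2 = 4s^3
s = (2.43 x 10^-9 / 4)^(1/3) = 8.47 x 10^-4 M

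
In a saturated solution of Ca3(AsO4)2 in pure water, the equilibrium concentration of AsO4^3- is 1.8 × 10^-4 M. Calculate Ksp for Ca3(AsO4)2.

Ca3(AsO4)2(s) ⇌ 3 Ca^2+(aq) + 2 AsO4^3-(aq)
Stoichiometry gives [Ca^2+] = (3/2)[AsO4^3-] = 2.70 × 10^-4 M.
Ksp = [Ca^2+]^3[AsO4^3-]^2
Ksp = (2.70 x 10^-4)^3 × (1.8 × 10^-4)^2 = 6.4 × 10^-19

Ksp = 6.4 × 10^-19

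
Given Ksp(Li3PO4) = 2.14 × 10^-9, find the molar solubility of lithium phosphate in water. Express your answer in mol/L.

2.98 × 10^-3 M

Li3PO4(s) <=> 3 Li^+(aq) + PO4^3-(aq)
Ksp = [Li^+]^3[PO4^3-]
Let s = molar solubility. Then [Li^+] = 3s and [PO4^3-] = s.
So Ksp = (3s)^3 × s = 27s^4
s = (2.14 × 10^-9 / 27)^(1/4) = 2.98 × 10^-3 M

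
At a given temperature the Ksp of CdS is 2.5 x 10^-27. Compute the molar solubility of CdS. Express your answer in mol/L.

5.0 × 10^-14 M

CdS(s) <=> Cd^2+ + S^2-
Ksp = [Cd^2+][S^2-]
With molar solubility s: [Cd^2+] = s, [S^2-] = s.
Ksp = (s)(s) = s^2
s = (2.5 x 10^-27)^(1/2) = 5.0 x 10^-14 M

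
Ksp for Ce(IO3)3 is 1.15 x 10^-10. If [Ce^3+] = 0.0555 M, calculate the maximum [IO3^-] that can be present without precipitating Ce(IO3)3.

Ce(IO3)3(s) <=> Ce^3+ + 3 IO3^-
Ksp = [Ce^3+][IO3^-]^3
Precipitation begins when Q = Ksp. With [Ce^3+] = 0.0555 M:
1.15 x 10^-10 = (0.0555) × [IO3^-]^3
[IO3^-] = (1.15 x 10^-10 / 5.55 × 10^-2)^(1/3) = 1.27 x 10^-3 M

[IO3^-] ≈ 1.27e-3 M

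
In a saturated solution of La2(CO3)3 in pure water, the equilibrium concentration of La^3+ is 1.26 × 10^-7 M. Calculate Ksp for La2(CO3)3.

La2(CO3)3(s) ⇌ 2 La^3+(aq) + 3 CO3^2-(aq)
Stoichiometry gives [CO3^2-] = (3/2)[La^3+] = 1.890 × 10^-7 M.
Ksp = [La^3+]^2[CO3^2-]^3
Ksp = (1.26 × 10^-7)^2 × (1.890 × 10^-7)^3 = 1.07 x 10^-34

Ksp ≈ 1.07 × 10^-34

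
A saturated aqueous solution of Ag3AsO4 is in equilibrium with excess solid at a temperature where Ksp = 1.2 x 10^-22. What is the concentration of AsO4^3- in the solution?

Ag3AsO4(s) ⇌ 3 Ag^+ + AsO4^3-
Ksp = [Ag^+]^3[AsO4^3-]
If s mol/L of Ag3AsO4 dissolves, [Ag^+] = 3s and [AsO4^3-] = s.
Substituting: Ksp = (3s)^3s = 27s^4
s = (1.2 x 10^-22 / 27)^(1/4) = 1.45 x 10^-6 M
[AsO4^3-] = s = 1.5 × 10^-6 M

[AsO4^3-] ≈ 1.5 × 10^-6 M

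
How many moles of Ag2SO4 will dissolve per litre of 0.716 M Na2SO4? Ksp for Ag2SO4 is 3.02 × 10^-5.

Ag2SO4(s) <=> 2 Ag^+ + SO4^2-
Ksp = [Ag^+]^2[SO4^2-]
If s mol/L dissolves here, [Ag^+] = 2s, [SO4^2-] = 0.716 + s ≈ 0.716 (since SO4^2- from Na2SO4 dominates).
Ksp ≈ (2s)^2 × 0.716
s = 3.25 × 10^-3 M
Check: s = 3.2 x 10^-3 ≪ 0.716, so the approximation is valid.

s ≈ 3.25e-3 M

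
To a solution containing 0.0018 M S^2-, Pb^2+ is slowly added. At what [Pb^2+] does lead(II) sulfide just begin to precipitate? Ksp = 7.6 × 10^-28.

PbS(s) ⇌ Pb^2+(aq) + S^2-(aq)
Ksp = [Pb^2+][S^2-]
Precipitation begins when Q = Ksp. With [S^2-] = 0.0018 M:
7.6 × 10^-28 = (0.0018) × [Pb^2+]
[Pb^2+] = (7.6 × 10^-28 / 1.8 x 10^-3) = 4.2 × 10^-25 M

[Pb^2+] ≈ 4.2e-25 M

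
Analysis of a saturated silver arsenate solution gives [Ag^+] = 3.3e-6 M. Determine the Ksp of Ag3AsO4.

Ksp ≈ 4.0 x 10^-23

Ag3AsO4(s) ⇌ 3 Ag^+(aq) + AsO4^3-(aq)
Stoichiometry gives [AsO4^3-] = (1/3)[Ag^+] = 1.10 x 10^-6 M.
Ksp = [Ag^+]^3[AsO4^3-]
Ksp = (3.3 × 10^-6)^3 × 1.10 × 10^-6 = 4.0 × 10^-23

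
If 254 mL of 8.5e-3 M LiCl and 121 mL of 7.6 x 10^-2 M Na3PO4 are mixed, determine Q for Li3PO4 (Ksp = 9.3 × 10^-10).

4.7e-9

Total volume = 254 + 121 = 375 mL.
[Li^+] = 8.5 × 10^-3 × (254/375) = 5.76 × 10^-3 M
[PO4^3-] = 7.6 x 10^-2 × (121/375) = 2.45 × 10^-2 M
Li3PO4(s) <=> 3 Li^+ + PO4^3-, so Q = [Li^+]^3[PO4^3-]
Q = (5.76 x 10^-3)^3(2.45 × 10^-2) = 4.7 × 10^-9
Q > Ksp, so Li3PO4 will precipitate.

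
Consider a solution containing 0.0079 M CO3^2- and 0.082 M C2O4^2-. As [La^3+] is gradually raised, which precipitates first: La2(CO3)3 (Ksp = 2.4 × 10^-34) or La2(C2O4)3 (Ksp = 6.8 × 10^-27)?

Precipitation of each salt starts when its ion product equals its Ksp.
For La2(CO3)3: 2.4 × 10^-34 = (0.0079)^3 × [La^3+]^2  ⇒  [La^3+] = 2.2 × 10^-14 M.
For La2(C2O4)3: 6.8 × 10^-27 = (0.082)^3 × [La^3+]^2  ⇒  [La^3+] = 3.5 × 10^-12 M.
The salt with the lower threshold [La^3+] precipitates first: La2(CO3)3.

La2(CO3)3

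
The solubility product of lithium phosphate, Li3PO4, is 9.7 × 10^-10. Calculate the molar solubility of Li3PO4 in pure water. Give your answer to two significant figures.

s ≈ 2.4 × 10^-3 M

Li3PO4(s) <=> 3 Li^+ + PO4^3-
Ksp = [Li^+]^3[PO4^3-]
If s mol/L of Li3PO4 dissolves, [Li^+] = 3s and [PO4^3-] = s.
So Ksp = (3s)^3 × s = 27s^4
Solving, s = (9.7 × 10^-10/27)^(1/4) = 2.4 × 10^-3 M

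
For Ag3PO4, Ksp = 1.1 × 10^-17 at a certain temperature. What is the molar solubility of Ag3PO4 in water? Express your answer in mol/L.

s = 2.5 × 10^-5 M

Ag3PO4(s) ⇌ 3 Ag^+ + PO4^3-
Ksp = [Ag^+]^3[PO4^3-]
For each mole of Ag3PO4 that dissolves: [Ag^+] = 3s, [PO4^3-] = s.
So Ksp = (3s)^3 × s = 27s^4
s^4 = 1.1 × 10^-17 / 27, so s = 2.5 x 10^-5 M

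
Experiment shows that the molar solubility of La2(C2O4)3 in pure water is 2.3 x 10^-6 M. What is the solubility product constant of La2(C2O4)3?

La2(C2O4)3(s) <=> 2 La^3+(aq) + 3 C2O4^2-(aq)
If s mol/L of La2(C2O4)3 dissolves, [La^3+] = 2s and [C2O4^2-] = 3s.
Ksp = [La^3+]^2[C2O4^2-]^3
Substituting: Ksp = (2s)^2(3s)^3 = 108s^5
Ksp = 108 × (2.3 × 10^-6)^5 = 7.0 × 10^-27

Ksp ≈ 7.0 × 10^-27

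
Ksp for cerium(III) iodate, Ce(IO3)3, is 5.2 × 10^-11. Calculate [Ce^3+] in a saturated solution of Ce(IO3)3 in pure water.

[Ce^3+] ≈ 1.2e-3 M

Ce(IO3)3(s) <=> Ce^3+(aq) + 3 IO3^-(aq)
Ksp = [Ce^3+][IO3^-]^3
If s mol/L of Ce(IO3)3 dissolves, [Ce^3+] = s and [IO3^-] = 3s.
Substituting: Ksp = s(3s)^3 = 27s^4
s = (5.2 × 10^-11 / 27)^(1/4) = 1.18 x 10^-3 M
[Ce^3+] = s = 1.2 x 10^-3 M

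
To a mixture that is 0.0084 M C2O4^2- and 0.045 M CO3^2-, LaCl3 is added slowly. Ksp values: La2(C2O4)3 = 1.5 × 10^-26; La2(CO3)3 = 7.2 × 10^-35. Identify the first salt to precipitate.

Precipitation of each salt starts when its ion product equals its Ksp.
For La2(C2O4)3: 1.5 × 10^-26 = (0.0084)^3 × [La^3+]^2  ⇒  [La^3+] = 1.6 × 10^-10 M.
For La2(CO3)3: 7.2 × 10^-35 = (0.045)^3 × [La^3+]^2  ⇒  [La^3+] = 8.9 × 10^-16 M.
The salt with the lower threshold [La^3+] precipitates first: La2(CO3)3.

La2(CO3)3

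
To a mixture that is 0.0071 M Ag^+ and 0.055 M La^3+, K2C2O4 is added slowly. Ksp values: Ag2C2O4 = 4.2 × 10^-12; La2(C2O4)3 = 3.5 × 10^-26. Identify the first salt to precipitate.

Precipitation of each salt starts when its ion product equals its Ksp.
For Ag2C2O4: 4.2 × 10^-12 = (0.0071)^2 × [C2O4^2-]  ⇒  [C2O4^2-] = 8.3 x 10^-8 M.
For La2(C2O4)3: 3.5 × 10^-26 = (0.055)^2 × [C2O4^2-]^3  ⇒  [C2O4^2-] = 2.3 x 10^-8 M.
The salt with the lower threshold [C2O4^2-] precipitates first: La2(C2O4)3.

La2(C2O4)3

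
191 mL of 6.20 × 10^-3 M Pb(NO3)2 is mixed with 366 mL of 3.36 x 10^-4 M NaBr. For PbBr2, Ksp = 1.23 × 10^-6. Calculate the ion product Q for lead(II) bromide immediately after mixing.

1.04e-10

Total volume = 191 + 366 = 557 mL.
[Pb^2+] = 6.20 × 10^-3 × (191/557) = 2.126 x 10^-3 M
[Br^-] = 3.36 × 10^-4 × (366/557) = 2.208 x 10^-4 M
PbBr2(s) <=> Pb^2+(aq) + 2 Br^-(aq), so Q = [Pb^2+][Br^-]^2
Q = (2.126 × 10^-3)(2.208 × 10^-4)^2 = 1.04 x 10^-10
Q < Ksp, so no precipitate of PbBr2 forms.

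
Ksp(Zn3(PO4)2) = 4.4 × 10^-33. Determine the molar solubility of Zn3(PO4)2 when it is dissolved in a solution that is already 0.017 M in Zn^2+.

1.5e-14 M

Zn3(PO4)2(s) ⇌ 3 Zn^2+ + 2 PO4^3-
Ksp = [Zn^2+]^3[PO4^3-]^2
Let s = moles of Zn3(PO4)2 that dissolve per litre. [Zn^2+] = 0.017 + 3s ≈ 0.017, [PO4^3-] = 2s (since the Zn^2+ already present dominates).
Ksp ≈ (0.017)^3 × (2s)^2
s = 1.5 × 10^-14 M
Check: 3s = 4.5 × 10^-14 ≪ 0.017, so the approximation is valid.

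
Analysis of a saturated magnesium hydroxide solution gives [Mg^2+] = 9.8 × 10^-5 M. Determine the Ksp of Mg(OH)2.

Mg(OH)2(s) <=> Mg^2+(aq) + 2 OH^-(aq)
Stoichiometry gives [OH^-] = (2/1)[Mg^2+] = 1.96 × 10^-4 M.
Ksp = [Mg^2+][OH^-]^2
Ksp = 9.8 x 10^-5 × (1.96 × 10^-4)^2 = 3.8 x 10^-12

Ksp = 3.8e-12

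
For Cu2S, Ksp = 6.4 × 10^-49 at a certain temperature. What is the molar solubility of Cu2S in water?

s = 5.4 x 10^-17 M

Cu2S(s) ⇌ 2 Cu^+(aq) + S^2-(aq)
Ksp = [Cu^+]^2[S^2-]
For each mole of Cu2S that dissolves: [Cu^+] = 2s, [S^2-] = s.
So Ksp = (2s)^2 × s = 4s^3
Solving, s = (6.4 × 10^-49/4)^(1/3) = 5.4 × 10^-17 M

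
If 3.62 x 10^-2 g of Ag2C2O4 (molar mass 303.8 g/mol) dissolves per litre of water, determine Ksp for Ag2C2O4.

Molar solubility s = (3.62 × 10^-2 g/L) / (303.8 g/mol) = 1.192 × 10^-4 M.
Ag2C2O4(s) ⇌ 2 Ag^+ + C2O4^2-
If s mol/L of Ag2C2O4 dissolves, [Ag^+] = 2s and [C2O4^2-] = s.
Ksp = [Ag^+]^2[C2O4^2-]
So Ksp = (2s)^2 × s = 4s^3
With s = 1.192 x 10^-4: Ksp = 6.77 x 10^-12

6.77 × 10^-12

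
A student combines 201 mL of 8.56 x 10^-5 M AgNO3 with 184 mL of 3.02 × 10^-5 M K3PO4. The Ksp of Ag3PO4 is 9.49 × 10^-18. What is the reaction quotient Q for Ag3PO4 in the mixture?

1.29e-18

Total volume = 201 + 184 = 385 mL.
[Ag^+] = 8.56 × 10^-5 × (201/385) = 4.469 x 10^-5 M
[PO4^3-] = 3.02 x 10^-5 × (184/385) = 1.443 × 10^-5 M
Ag3PO4(s) ⇌ 3 Ag^+(aq) + PO4^3-(aq), so Q = [Ag^+]^3[PO4^3-]
Q = (4.469 x 10^-5)^3(1.443 × 10^-5) = 1.29 × 10^-18
Q < Ksp, so no precipitate of Ag3PO4 forms.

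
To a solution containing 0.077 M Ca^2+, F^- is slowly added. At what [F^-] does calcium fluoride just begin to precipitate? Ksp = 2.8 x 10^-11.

CaF2(s) ⇌ Ca^2+(aq) + 2 F^-(aq)
Ksp = [Ca^2+][F^-]^2
Precipitation begins when Q = Ksp. With [Ca^2+] = 0.077 M:
2.8 x 10^-11 = (0.077) × [F^-]^2
[F^-] = (2.8 x 10^-11 / 7.7 × 10^-2)^(1/2) = 1.9 x 10^-5 M

[F^-] = 1.9 × 10^-5 M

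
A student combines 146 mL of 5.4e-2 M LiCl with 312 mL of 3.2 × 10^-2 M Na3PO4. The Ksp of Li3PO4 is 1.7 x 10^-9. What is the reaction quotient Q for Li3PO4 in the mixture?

1.1 x 10^-7

Total volume = 146 + 312 = 458 mL.
[Li^+] = 5.4 × 10^-2 × (146/458) = 1.72 × 10^-2 M
[PO4^3-] = 3.2 × 10^-2 × (312/458) = 2.18 × 10^-2 M
Li3PO4(s) <=> 3 Li^+(aq) + PO4^3-(aq), so Q = [Li^+]^3[PO4^3-]
Q = (1.72 × 10^-2)^3(2.18 × 10^-2) = 1.1 × 10^-7
Q > Ksp, so Li3PO4 will precipitate.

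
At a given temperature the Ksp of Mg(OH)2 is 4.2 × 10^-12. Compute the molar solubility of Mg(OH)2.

Mg(OH)2(s) <=> Mg^2+(aq) + 2 OH^-(aq)
Ksp = [Mg^2+][OH^-]^2
Let s = molar solubility. Then [Mg^2+] = s and [OH^-] = 2s.
Ksp = s(2s)^2 = 4s^3
s = (4.2 × 10^-12 / 4)^(1/3) = 1.0 x 10^-4 M

s = 1.0 × 10^-4 M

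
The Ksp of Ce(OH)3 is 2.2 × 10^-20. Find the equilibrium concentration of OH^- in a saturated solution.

Ce(OH)3(s) ⇌ Ce^3+ + 3 OH^-
Ksp = [Ce^3+][OH^-]^3
With molar solubility s: [Ce^3+] = s, [OH^-] = 3s.
So Ksp = s × (3s)^3 = 27s^4
s = (2.2 × 10^-20 / 27)^(1/4) = 5.34 x 10^-6 M
[OH^-] = 3s = 1.6 × 10^-5 M

1.6 × 10^-5 M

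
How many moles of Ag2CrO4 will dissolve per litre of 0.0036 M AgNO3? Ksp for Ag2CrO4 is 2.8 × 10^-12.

Ag2CrO4(s) ⇌ 2 Ag^+ + CrO4^2-
Ksp = [Ag^+]^2[CrO4^2-]
Let s be the molar solubility in this solution. [Ag^+] = 0.0036 + 2s ≈ 0.0036, [CrO4^2-] = s (Ksp is small, so little additional dissolves).
Ksp ≈ (0.0036)^2 × s
s = 2.2 × 10^-7 M
Check: 2s = 4.3 × 10^-7 ≪ 0.0036, so the approximation is valid.

s = 2.2 x 10^-7 M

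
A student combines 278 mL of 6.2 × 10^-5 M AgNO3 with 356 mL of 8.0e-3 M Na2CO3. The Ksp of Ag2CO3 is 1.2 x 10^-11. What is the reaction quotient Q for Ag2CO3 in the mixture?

Total volume = 278 + 356 = 634 mL.
[Ag^+] = 6.2 × 10^-5 × (278/634) = 2.72 × 10^-5 M
[CO3^2-] = 8.0 × 10^-3 × (356/634) = 4.49 × 10^-3 M
Ag2CO3(s) ⇌ 2 Ag^+(aq) + CO3^2-(aq), so Q = [Ag^+]^2[CO3^2-]
Q = (2.72 × 10^-5)^2(4.49 × 10^-3) = 3.3 × 10^-12
Q < Ksp, so no precipitate of Ag2CO3 forms.

3.3e-12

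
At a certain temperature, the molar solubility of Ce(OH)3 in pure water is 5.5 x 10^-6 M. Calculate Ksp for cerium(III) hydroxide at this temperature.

2.5 x 10^-20

Ce(OH)3(s) ⇌ Ce^3+(aq) + 3 OH^-(aq)
For each mole of Ce(OH)3 that dissolves: [Ce^3+] = s, [OH^-] = 3s.
Ksp = [Ce^3+][OH^-]^3
So Ksp = s × (3s)^3 = 27s^4
With s = 5.5 × 10^-6: Ksp = 2.5 × 10^-20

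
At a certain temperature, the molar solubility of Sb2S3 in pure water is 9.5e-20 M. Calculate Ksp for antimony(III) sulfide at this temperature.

Sb2S3(s) ⇌ 2 Sb^3+(aq) + 3 S^2-(aq)
With molar solubility s: [Sb^3+] = 2s, [S^2-] = 3s.
Ksp = [Sb^3+]^2[S^2-]^3
Substituting: Ksp = (2s)^2(3s)^3 = 108s^5
Ksp = 108 × (9.5 x 10^-20)^5 = 8.4 x 10^-94

8.4 × 10^-94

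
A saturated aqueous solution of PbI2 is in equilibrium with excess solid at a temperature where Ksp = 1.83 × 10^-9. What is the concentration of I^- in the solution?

[I^-] ≈ 1.54 x 10^-3 M

PbI2(s) <=> Pb^2+ + 2 I^-
Ksp = [Pb^2+][I^-]^2
If s mol/L of PbI2 dissolves, [Pb^2+] = s and [I^-] = 2s.
Ksp = s(2s)^2 = 4s^3
Solving, s = (1.83 × 10^-9/4)^(1/3) = 7.705 × 10^-4 M
[I^-] = 2s = 1.54 × 10^-3 M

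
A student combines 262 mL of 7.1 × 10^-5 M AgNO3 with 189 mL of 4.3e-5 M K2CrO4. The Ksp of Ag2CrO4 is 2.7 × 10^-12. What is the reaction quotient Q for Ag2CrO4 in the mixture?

Total volume = 262 + 189 = 451 mL.
[Ag^+] = 7.1 x 10^-5 × (262/451) = 4.12 x 10^-5 M
[CrO4^2-] = 4.3 × 10^-5 × (189/451) = 1.80 × 10^-5 M
Ag2CrO4(s) <=> 2 Ag^+ + CrO4^2-, so Q = [Ag^+]^2[CrO4^2-]
Q = (4.12 x 10^-5)^2(1.80 × 10^-5) = 3.1 x 10^-14
Q < Ksp, so no precipitate of Ag2CrO4 forms.

Q ≈ 3.1 x 10^-14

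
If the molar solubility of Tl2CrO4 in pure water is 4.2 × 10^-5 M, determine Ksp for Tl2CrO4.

Ksp = 3.0 × 10^-13

Tl2CrO4(s) <=> 2 Tl^+(aq) + CrO4^2-(aq)
For each mole of Tl2CrO4 that dissolves: [Tl^+] = 2s, [CrO4^2-] = s.
Ksp = [Tl^+]^2[CrO4^2-]
Ksp = (2s)^2s = 4s^3
With s = 4.2 × 10^-5: Ksp = 3.0 × 10^-13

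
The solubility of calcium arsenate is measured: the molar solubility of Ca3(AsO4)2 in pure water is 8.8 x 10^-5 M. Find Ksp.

Ca3(AsO4)2(s) <=> 3 Ca^2+(aq) + 2 AsO4^3-(aq)
If s mol/L of Ca3(AsO4)2 dissolves, [Ca^2+] = 3s and [AsO4^3-] = 2s.
Ksp = [Ca^2+]^3[AsO4^3-]^2
Ksp = (3s)^3(2s)^2 = 108s^5
Ksp = 108 × (8.8 x 10^-5)^5 = 5.7 x 10^-19

5.7 x 10^-19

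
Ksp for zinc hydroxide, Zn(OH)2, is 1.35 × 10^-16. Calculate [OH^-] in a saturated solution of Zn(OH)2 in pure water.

Zn(OH)2(s) <=> Zn^2+ + 2 OH^-
Ksp = [Zn^2+][OH^-]^2
For each mole of Zn(OH)2 that dissolves: [Zn^2+] = s, [OH^-] = 2s.
Substituting: Ksp = s(2s)^2 = 4s^3
s = (1.35 × 10^-16 / 4)^(1/3) = 3.232 × 10^-6 M
[OH^-] = 2s = 6.46 x 10^-6 M

[OH^-] ≈ 6.46 x 10^-6 M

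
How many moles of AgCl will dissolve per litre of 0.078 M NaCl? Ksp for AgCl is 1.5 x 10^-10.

AgCl(s) ⇌ Ag^+(aq) + Cl^-(aq)
Ksp = [Ag^+][Cl^-]
If s mol/L dissolves here, [Ag^+] = s, [Cl^-] = 0.078 + s ≈ 0.078 (Ksp is small, so little additional dissolves).
Ksp ≈ s × 0.078
s = 1.9 × 10^-9 M
Check: s = 1.9 × 10^-9 ≪ 0.078, so the approximation is valid.

s = 1.9 × 10^-9 M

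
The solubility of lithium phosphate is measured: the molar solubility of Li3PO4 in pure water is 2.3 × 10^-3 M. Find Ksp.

Ksp = 7.6 × 10^-10

Li3PO4(s) ⇌ 3 Li^+ + PO4^3-
With molar solubility s: [Li^+] = 3s, [PO4^3-] = s.
Ksp = [Li^+]^3[PO4^3-]
Ksp = (3s)^3s = 27s^4
With s = 2.3 x 10^-3: Ksp = 7.6 × 10^-10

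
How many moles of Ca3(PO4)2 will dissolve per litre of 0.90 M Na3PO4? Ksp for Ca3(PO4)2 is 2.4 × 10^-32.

s ≈ 1.0e-11 M

Ca3(PO4)2(s) ⇌ 3 Ca^2+(aq) + 2 PO4^3-(aq)
Ksp = [Ca^2+]^3[PO4^3-]^2
Let s = moles of Ca3(PO4)2 that dissolve per litre. [Ca^2+] = 3s, [PO4^3-] = 0.90 + 2s ≈ 0.90 (common-ion effect: PO4^3- is already 0.90 M).
Ksp ≈ (3s)^3 × (0.90)^2
s = 1.0 x 10^-11 M
Check: 2s = 2.1 × 10^-11 ≪ 0.90, so the approximation is valid.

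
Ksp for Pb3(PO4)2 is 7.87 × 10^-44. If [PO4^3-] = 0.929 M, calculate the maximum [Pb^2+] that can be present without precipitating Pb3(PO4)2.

[Pb^2+] ≈ 4.50 × 10^-15 M

Pb3(PO4)2(s) <=> 3 Pb^2+(aq) + 2 PO4^3-(aq)
Ksp = [Pb^2+]^3[PO4^3-]^2
Precipitation begins when Q = Ksp. With [PO4^3-] = 0.929 M:
7.87 × 10^-44 = (0.929)^2 × [Pb^2+]^3
[Pb^2+] = (7.87 × 10^-44 / 8.630 x 10^-1)^(1/3) = 4.50 × 10^-15 M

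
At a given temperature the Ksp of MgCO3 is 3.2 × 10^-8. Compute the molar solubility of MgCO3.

MgCO3(s) ⇌ Mg^2+(aq) + CO3^2-(aq)
Ksp = [Mg^2+][CO3^2-]
For each mole of MgCO3 that dissolves: [Mg^2+] = s, [CO3^2-] = s.
Ksp = s × s = s^2
s = (3.2 × 10^-8)^(1/2) = 1.8 × 10^-4 M

s ≈ 1.8 × 10^-4 M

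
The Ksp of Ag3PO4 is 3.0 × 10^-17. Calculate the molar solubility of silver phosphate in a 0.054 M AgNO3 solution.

s = 1.9 × 10^-13 M

Ag3PO4(s) ⇌ 3 Ag^+(aq) + PO4^3-(aq)
Ksp = [Ag^+]^3[PO4^3-]
Let s be the molar solubility in this solution. [Ag^+] = 0.054 + 3s ≈ 0.054, [PO4^3-] = s (Ksp is small, so little additional dissolves).
Ksp ≈ (0.054)^3 × s
s = 1.9 × 10^-13 M
Check: 3s = 5.7 x 10^-13 ≪ 0.054, so the approximation is valid.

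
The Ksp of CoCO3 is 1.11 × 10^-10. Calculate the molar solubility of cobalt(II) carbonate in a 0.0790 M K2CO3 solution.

CoCO3(s) ⇌ Co^2+ + CO3^2-
Ksp = [Co^2+][CO3^2-]
Let s = moles of CoCO3 that dissolve per litre. [Co^2+] = s, [CO3^2-] = 0.0790 + s ≈ 0.0790 (Ksp is small, so little additional dissolves).
Ksp ≈ s × 0.0790
s = 1.41 × 10^-9 M
Check: s = 1.4 × 10^-9 ≪ 0.0790, so the approximation is valid.

s = 1.41 × 10^-9 M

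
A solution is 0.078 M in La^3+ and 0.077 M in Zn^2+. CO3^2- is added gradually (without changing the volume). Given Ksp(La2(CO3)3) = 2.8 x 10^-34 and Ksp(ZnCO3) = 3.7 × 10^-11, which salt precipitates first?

Precipitation of each salt starts when its ion product equals its Ksp.
For La2(CO3)3: 2.8 x 10^-34 = (0.078)^2 × [CO3^2-]^3  ⇒  [CO3^2-] = 3.6 × 10^-11 M.
For ZnCO3: 3.7 × 10^-11 = 0.077 × [CO3^2-]  ⇒  [CO3^2-] = 4.8 × 10^-10 M.
The salt with the lower threshold [CO3^2-] precipitates first: La2(CO3)3.

La2(CO3)3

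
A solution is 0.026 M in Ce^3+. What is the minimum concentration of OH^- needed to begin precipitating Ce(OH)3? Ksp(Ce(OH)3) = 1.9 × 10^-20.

Ce(OH)3(s) <=> Ce^3+(aq) + 3 OH^-(aq)
Ksp = [Ce^3+][OH^-]^3
Precipitation begins when Q = Ksp. With [Ce^3+] = 0.026 M:
1.9 × 10^-20 = (0.026) × [OH^-]^3
[OH^-] = (1.9 × 10^-20 / 2.6 × 10^-2)^(1/3) = 9.0 × 10^-7 M

[OH^-] ≈ 9.0e-7 M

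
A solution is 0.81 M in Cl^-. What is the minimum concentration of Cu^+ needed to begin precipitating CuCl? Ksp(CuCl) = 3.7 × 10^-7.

CuCl(s) ⇌ Cu^+(aq) + Cl^-(aq)
Ksp = [Cu^+][Cl^-]
Precipitation begins when Q = Ksp. With [Cl^-] = 0.81 M:
3.7 × 10^-7 = (0.81) × [Cu^+]
[Cu^+] = (3.7 × 10^-7 / 8.1 × 10^-1) = 4.6 x 10^-7 M

[Cu^+] = 4.6e-7 M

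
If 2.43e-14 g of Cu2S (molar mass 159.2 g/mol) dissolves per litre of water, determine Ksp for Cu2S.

Ksp ≈ 1.42e-47

Molar solubility s = (2.43 × 10^-14 g/L) / (159.2 g/mol) = 1.526 × 10^-16 M.
Cu2S(s) ⇌ 2 Cu^+ + S^2-
Let s = molar solubility. Then [Cu^+] = 2s and [S^2-] = s.
Ksp = [Cu^+]^2[S^2-]
Ksp = (2s)^2s = 4s^3
Ksp = 4 × (1.526 x 10^-16)^3 = 1.42 x 10^-47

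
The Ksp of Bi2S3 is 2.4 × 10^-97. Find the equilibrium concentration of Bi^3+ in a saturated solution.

Bi2S3(s) ⇌ 2 Bi^3+ + 3 S^2-
Ksp = [Bi^3+]^2[S^2-]^3
For each mole of Bi2S3 that dissolves: [Bi^3+] = 2s, [S^2-] = 3s.
Substituting: Ksp = (2s)^2(3s)^3 = 108s^5
s = (2.4 × 10^-97 / 108)^(1/5) = 1.86 x 10^-20 M
[Bi^3+] = 2s = 3.7 × 10^-20 M

[Bi^3+] = 3.7e-20 M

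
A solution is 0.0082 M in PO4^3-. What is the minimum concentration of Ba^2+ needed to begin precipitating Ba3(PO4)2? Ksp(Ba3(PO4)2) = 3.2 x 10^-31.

Ba3(PO4)2(s) ⇌ 3 Ba^2+(aq) + 2 PO4^3-(aq)
Ksp = [Ba^2+]^3[PO4^3-]^2
Precipitation begins when Q = Ksp. With [PO4^3-] = 0.0082 M:
3.2 x 10^-31 = (0.0082)^2 × [Ba^2+]^3
[Ba^2+] = (3.2 x 10^-31 / 6.72 × 10^-5)^(1/3) = 1.7 × 10^-9 M

[Ba^2+] ≈ 1.7e-9 M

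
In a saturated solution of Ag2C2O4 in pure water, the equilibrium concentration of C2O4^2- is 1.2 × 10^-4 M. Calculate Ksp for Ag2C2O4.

6.9 x 10^-12

Ag2C2O4(s) ⇌ 2 Ag^+ + C2O4^2-
Stoichiometry gives [Ag^+] = (2/1)[C2O4^2-] = 2.40 × 10^-4 M.
Ksp = [Ag^+]^2[C2O4^2-]
Ksp = (2.40 x 10^-4)^2 × 1.2 × 10^-4 = 6.9 × 10^-12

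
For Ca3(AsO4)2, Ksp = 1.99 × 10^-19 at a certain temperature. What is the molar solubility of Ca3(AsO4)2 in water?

Ca3(AsO4)2(s) ⇌ 3 Ca^2+(aq) + 2 AsO4^3-(aq)
Ksp = [Ca^2+]^3[AsO4^3-]^2
Let s = molar solubility. Then [Ca^2+] = 3s and [AsO4^3-] = 2s.
So Ksp = (3s)^3 × (2s)^2 = 108s^5
Solving, s = (1.99 × 10^-19/108)^(1/5) = 7.13 x 10^-5 M

7.13 × 10^-5 M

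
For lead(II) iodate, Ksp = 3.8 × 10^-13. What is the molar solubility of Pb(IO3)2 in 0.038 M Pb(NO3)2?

Pb(IO3)2(s) ⇌ Pb^2+ + 2 IO3^-
Ksp = [Pb^2+][IO3^-]^2
If s mol/L dissolves here, [Pb^2+] = 0.038 + s ≈ 0.038, [IO3^-] = 2s (common-ion effect: Pb^2+ is already 0.038 M).
Ksp ≈ 0.038 × (2s)^2
s = 1.6 × 10^-6 M
Check: s = 1.6 x 10^-6 ≪ 0.038, so the approximation is valid.

1.6 × 10^-6 M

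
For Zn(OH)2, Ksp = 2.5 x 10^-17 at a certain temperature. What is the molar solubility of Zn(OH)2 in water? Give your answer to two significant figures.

s = 1.8 × 10^-6 M

Zn(OH)2(s) <=> Zn^2+ + 2 OH^-
Ksp = [Zn^2+][OH^-]^2
If s mol/L of Zn(OH)2 dissolves, [Zn^2+] = s and [OH^-] = 2s.
Ksp = s(2s)^2 = 4s^3
s = (2.5 x 10^-17 / 4)^(1/3) = 1.8 × 10^-6 M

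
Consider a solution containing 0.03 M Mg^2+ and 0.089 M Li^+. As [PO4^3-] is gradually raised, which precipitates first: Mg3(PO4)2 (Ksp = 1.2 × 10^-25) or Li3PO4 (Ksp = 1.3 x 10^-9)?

Each salt begins to precipitate when Q = Ksp, i.e. when [PO4^3-] reaches its threshold.
For Mg3(PO4)2: 1.2 × 10^-25 = (0.03)^3 × [PO4^3-]^2  ⇒  [PO4^3-] = 6.7 x 10^-11 M.
For Li3PO4: 1.3 x 10^-9 = (0.089)^3 × [PO4^3-]  ⇒  [PO4^3-] = 1.8 × 10^-6 M.
The salt with the lower threshold [PO4^3-] precipitates first: Mg3(PO4)2.

Mg3(PO4)2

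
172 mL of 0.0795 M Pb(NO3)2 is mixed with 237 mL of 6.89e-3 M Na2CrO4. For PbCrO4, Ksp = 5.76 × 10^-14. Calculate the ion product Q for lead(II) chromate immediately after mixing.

Q = 1.33 x 10^-4

Total volume = 172 + 237 = 409 mL.
[Pb^2+] = 7.95 x 10^-2 × (172/409) = 3.343 x 10^-2 M
[CrO4^2-] = 6.89 × 10^-3 × (237/409) = 3.992 × 10^-3 M
PbCrO4(s) <=> Pb^2+ + CrO4^2-, so Q = [Pb^2+][CrO4^2-]
Q = (3.343 × 10^-2)(3.992 x 10^-3) = 1.33 × 10^-4
Q > Ksp, so PbCrO4 will precipitate.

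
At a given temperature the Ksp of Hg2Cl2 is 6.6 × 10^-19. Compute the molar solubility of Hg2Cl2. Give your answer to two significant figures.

Hg2Cl2(s) <=> Hg2^2+ + 2 Cl^-
Ksp = [Hg2^2+][Cl^-]^2
For each mole of Hg2Cl2 that dissolves: [Hg2^2+] = s, [Cl^-] = 2s.
So Ksp = s × (2s)^2 = 4s^3
s = (6.6 × 10^-19 / 4)^(1/3) = 5.5 × 10^-7 M

5.5 × 10^-7 M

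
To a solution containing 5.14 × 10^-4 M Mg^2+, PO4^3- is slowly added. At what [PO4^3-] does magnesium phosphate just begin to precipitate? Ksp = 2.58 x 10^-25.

4.36e-8 M

Mg3(PO4)2(s) ⇌ 3 Mg^2+ + 2 PO4^3-
Ksp = [Mg^2+]^3[PO4^3-]^2
Precipitation begins when Q = Ksp. With [Mg^2+] = 5.14 × 10^-4 M:
2.58 x 10^-25 = (5.14 × 10^-4)^3 × [PO4^3-]^2
[PO4^3-] = (2.58 x 10^-25 / 1.358 x 10^-10)^(1/2) = 4.36 x 10^-8 M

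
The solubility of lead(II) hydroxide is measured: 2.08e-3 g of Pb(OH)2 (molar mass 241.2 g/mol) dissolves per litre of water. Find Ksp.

Molar solubility s = (2.08 × 10^-3 g/L) / (241.2 g/mol) = 8.624 × 10^-6 M.
Pb(OH)2(s) ⇌ Pb^2+ + 2 OH^-
If s mol/L of Pb(OH)2 dissolves, [Pb^2+] = s and [OH^-] = 2s.
Ksp = [Pb^2+][OH^-]^2
Substituting: Ksp = s(2s)^2 = 4s^3
Ksp = 4 × (8.624 × 10^-6)^3 = 2.57 × 10^-15

2.57 x 10^-15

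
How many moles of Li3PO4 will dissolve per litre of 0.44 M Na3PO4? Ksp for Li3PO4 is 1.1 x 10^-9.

Li3PO4(s) <=> 3 Li^+(aq) + PO4^3-(aq)
Ksp = [Li^+]^3[PO4^3-]
Let s be the molar solubility in this solution. [Li^+] = 3s, [PO4^3-] = 0.44 + s ≈ 0.44 (since PO4^3- from Na3PO4 dominates).
Ksp ≈ (3s)^3 × 0.44
s = 4.5 x 10^-4 M
Check: s = 4.5 × 10^-4 ≪ 0.44, so the approximation is valid.

s = 4.5 × 10^-4 M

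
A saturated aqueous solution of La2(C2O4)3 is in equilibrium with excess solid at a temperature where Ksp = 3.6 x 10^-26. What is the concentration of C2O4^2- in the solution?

9.6 × 10^-6 M

La2(C2O4)3(s) <=> 2 La^3+ + 3 C2O4^2-
Ksp = [La^3+]^2[C2O4^2-]^3
For each mole of La2(C2O4)3 that dissolves: [La^3+] = 2s, [C2O4^2-] = 3s.
Ksp = (2s)^2(3s)^3 = 108s^5
s = (3.6 x 10^-26 / 108)^(1/5) = 3.20 × 10^-6 M
[C2O4^2-] = 3s = 9.6 × 10^-6 M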